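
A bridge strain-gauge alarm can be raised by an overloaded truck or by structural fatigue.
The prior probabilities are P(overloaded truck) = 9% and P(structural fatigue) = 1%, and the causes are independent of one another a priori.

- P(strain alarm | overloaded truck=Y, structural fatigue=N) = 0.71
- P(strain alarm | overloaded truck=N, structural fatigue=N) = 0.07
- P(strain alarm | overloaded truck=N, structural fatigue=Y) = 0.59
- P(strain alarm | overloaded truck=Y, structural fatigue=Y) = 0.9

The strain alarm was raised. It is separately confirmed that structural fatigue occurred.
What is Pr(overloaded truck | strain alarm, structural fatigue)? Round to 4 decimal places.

For the numerator, keep only overloaded truck=true terms: 0.9×0.09 = 0.081000
Denominator P(strain alarm | structural fatigue): 0.59×0.91 + 0.9×0.09 = 0.617900
P(overloaded truck | strain alarm, structural fatigue) = 0.081000/0.617900 ≈ 0.1311

Pr(overloaded truck | strain alarm, structural fatigue) ≈ 0.1311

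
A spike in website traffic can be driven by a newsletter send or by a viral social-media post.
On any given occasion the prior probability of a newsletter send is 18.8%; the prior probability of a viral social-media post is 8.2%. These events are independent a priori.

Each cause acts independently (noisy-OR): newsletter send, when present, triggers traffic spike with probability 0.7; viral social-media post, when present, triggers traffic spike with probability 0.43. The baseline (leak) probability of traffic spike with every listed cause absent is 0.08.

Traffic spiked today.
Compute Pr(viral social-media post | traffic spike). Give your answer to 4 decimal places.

Pr(viral social-media post | traffic spike) ≈ 0.1948

Under noisy-OR, P(traffic spike | causes) = 1 − (1−0.08)·∏(1−qᵢ) over the active causes.
Weight on viral social-media post=true, given the evidence: 0.031667 + 0.012991 = 0.044658
Normalizer over all consistent configurations: 0.08×0.812×0.918 + 0.4756×0.812×0.082 + 0.724×0.188×0.918 + 0.84268×0.188×0.082 = 0.229242
P(viral social-media post | traffic spike) = 0.044658/0.229242 ≈ 0.1948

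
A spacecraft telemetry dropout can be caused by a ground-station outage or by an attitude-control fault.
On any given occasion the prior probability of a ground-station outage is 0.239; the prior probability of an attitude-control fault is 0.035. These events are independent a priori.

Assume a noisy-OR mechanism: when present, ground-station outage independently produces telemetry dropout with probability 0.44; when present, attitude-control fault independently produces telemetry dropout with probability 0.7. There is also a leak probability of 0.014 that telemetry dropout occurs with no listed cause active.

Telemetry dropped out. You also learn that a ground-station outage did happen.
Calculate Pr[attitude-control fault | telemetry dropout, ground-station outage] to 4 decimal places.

Pr[attitude-control fault | telemetry dropout, ground-station outage] ≈ 0.0633

Under noisy-OR, P(telemetry dropout | causes) = 1 − (1−0.014)·∏(1−qᵢ) over the active causes.
P(telemetry dropout | ground-station outage) = 0.44784*0.965 + 0.834352*0.035 = 0.432166 + 0.029202 = 0.461368
Restricting to configurations with attitude-control fault present: 0.834352*0.035 = 0.029202.
P(attitude-control fault | telemetry dropout, ground-station outage) = 0.029202 / 0.461368 ≈ 0.0633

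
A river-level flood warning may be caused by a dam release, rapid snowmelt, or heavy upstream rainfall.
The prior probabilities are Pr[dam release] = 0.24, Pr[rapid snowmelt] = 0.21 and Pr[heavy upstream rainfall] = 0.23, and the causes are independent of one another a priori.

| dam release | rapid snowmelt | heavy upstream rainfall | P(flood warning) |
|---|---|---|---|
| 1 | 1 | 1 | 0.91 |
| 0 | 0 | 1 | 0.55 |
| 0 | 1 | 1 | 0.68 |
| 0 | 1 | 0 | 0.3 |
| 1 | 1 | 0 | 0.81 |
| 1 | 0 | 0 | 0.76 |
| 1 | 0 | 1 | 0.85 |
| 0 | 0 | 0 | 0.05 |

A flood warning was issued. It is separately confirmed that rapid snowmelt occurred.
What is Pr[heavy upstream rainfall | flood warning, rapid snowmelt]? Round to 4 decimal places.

P(flood warning | rapid snowmelt) = 0.3*0.76*0.77 + 0.68*0.76*0.23 + 0.81*0.24*0.77 + 0.91*0.24*0.23 = 0.175560 + 0.118864 + 0.149688 + 0.050232 = 0.494344
The heavy upstream rainfall-present share is 0.118864 + 0.050232 = 0.169096.
Hence the posterior is 0.169096/0.494344 ≈ 0.3421.

Pr[heavy upstream rainfall | flood warning, rapid snowmelt] ≈ 0.3421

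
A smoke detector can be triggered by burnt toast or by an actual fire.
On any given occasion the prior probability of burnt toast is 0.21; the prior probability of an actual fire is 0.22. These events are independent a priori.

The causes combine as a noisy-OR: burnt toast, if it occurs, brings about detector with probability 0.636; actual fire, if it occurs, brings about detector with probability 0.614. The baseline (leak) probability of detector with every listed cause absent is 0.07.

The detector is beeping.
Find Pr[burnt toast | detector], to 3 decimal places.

Under noisy-OR, P(detector | causes) = 1 − (1−0.07)·∏(1−qᵢ) over the active causes.
Numerator (weight on configurations with burnt toast): 0.108350 + 0.040163 = 0.148513
The normalizing constant is 0.07·0.79·0.78 + 0.64102·0.79·0.22 + 0.66148·0.21·0.78 + 0.869331·0.21·0.22 = 0.303056
Posterior = 0.148513 / 0.303056 ≈ 0.490

Pr[burnt toast | detector] ≈ 0.490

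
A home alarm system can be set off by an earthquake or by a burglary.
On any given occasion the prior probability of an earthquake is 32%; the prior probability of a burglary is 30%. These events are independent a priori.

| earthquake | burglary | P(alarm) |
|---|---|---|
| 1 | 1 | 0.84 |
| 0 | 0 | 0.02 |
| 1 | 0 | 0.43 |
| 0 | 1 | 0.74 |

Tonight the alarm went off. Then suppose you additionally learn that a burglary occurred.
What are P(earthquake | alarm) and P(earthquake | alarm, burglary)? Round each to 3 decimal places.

P(earthquake | alarm) ≈ 0.524; P(earthquake | alarm, burglary) ≈ 0.348

Enumerate the 4 (earthquake, burglary) configurations and weight by the priors:
  P(alarm) = 0.02·0.68·0.7 + 0.74·0.68·0.3 + 0.43·0.32·0.7 + 0.84·0.32·0.3
        = 0.009520 + 0.150960 + 0.096320 + 0.080640 = 0.337440
The terms with earthquake present sum to 0.176960, so
  P(earthquake | alarm) = 0.176960 / 0.337440 ≈ 0.524

Now condition on the additional information:
P(alarm | burglary) = 0.74*0.68 + 0.84*0.32 = 0.503200 + 0.268800 = 0.772000
The earthquake-present share is 0.84*0.32 = 0.268800.
So P(earthquake | alarm, burglary) = 0.268800/0.772000 ≈ 0.348.
— burglary explains away the evidence for earthquake.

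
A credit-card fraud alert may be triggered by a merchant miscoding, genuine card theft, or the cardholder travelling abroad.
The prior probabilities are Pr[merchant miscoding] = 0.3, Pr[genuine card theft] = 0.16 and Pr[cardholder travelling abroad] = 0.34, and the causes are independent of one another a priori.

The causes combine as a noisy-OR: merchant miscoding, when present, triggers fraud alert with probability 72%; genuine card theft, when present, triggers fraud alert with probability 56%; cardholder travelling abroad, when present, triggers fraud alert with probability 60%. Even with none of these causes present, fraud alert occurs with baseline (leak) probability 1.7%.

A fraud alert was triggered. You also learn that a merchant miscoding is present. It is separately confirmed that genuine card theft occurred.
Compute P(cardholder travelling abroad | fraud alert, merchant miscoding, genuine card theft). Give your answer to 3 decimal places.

P(cardholder travelling abroad | fraud alert, merchant miscoding, genuine card theft) ≈ 0.358

Under noisy-OR, P(fraud alert | causes) = 1 − (1−0.017)·∏(1−qᵢ) over the active causes.
Weight on cardholder travelling abroad=true, given the evidence: 0.951558*0.34 = 0.323530
The normalizing constant is 0.878894*0.66 + 0.951558*0.34 = 0.903600
Posterior = 0.323530 / 0.903600 ≈ 0.358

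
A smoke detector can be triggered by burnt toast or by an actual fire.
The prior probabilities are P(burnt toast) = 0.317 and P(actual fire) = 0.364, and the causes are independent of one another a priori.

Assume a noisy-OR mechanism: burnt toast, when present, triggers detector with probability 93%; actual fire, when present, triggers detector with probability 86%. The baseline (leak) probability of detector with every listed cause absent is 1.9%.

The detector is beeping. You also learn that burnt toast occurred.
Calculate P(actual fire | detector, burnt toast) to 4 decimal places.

Under noisy-OR, P(detector | causes) = 1 − (1−0.019)·∏(1−qᵢ) over the active causes.
Numerator (weight on configurations with actual fire): 0.990386*0.364 = 0.360501
Normalizer over all consistent configurations: 0.93133*0.636 + 0.990386*0.364 = 0.952827
Posterior = 0.360501 / 0.952827 ≈ 0.3783

P(actual fire | detector, burnt toast) ≈ 0.3783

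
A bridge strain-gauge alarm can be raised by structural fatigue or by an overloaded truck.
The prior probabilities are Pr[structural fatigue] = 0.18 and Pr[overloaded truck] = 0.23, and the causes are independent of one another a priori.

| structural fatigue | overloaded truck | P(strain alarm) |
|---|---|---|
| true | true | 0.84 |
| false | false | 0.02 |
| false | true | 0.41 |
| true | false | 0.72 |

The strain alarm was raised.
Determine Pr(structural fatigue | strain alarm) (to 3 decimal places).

Pr(structural fatigue | strain alarm) ≈ 0.599

Weight on structural fatigue=true, given the evidence: 0.099792 + 0.034776 = 0.134568
The normalizing constant is 0.02·0.82·0.77 + 0.41·0.82·0.23 + 0.72·0.18·0.77 + 0.84·0.18·0.23 = 0.224522
P(structural fatigue | strain alarm) = 0.134568/0.224522 ≈ 0.599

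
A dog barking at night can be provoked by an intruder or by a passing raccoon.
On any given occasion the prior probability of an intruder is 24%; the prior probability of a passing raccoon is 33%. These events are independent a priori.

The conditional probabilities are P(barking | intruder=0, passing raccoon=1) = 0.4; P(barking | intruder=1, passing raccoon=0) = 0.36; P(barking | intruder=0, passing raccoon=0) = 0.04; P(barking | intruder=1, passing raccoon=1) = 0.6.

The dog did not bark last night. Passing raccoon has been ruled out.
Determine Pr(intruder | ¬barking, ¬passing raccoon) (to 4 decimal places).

Weight on intruder=true, given the evidence: 0.64×0.24 = 0.153600
Denominator P(¬barking | ¬passing raccoon): 0.96×0.76 + 0.64×0.24 = 0.883200
P(intruder | ¬barking, ¬passing raccoon) = 0.153600/0.883200 ≈ 0.1739

Pr(intruder | ¬barking, ¬passing raccoon) ≈ 0.1739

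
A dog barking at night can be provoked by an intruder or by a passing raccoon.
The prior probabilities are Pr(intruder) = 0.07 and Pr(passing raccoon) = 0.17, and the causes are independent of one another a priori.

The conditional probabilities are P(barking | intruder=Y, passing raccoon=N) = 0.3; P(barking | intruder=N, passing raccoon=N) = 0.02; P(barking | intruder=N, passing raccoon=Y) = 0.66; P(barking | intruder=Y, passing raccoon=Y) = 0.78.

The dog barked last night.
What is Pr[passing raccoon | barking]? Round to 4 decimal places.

Pr[passing raccoon | barking] ≈ 0.7756

P(barking) = 0.02·0.93·0.83 + 0.66·0.93·0.17 + 0.3·0.07·0.83 + 0.78·0.07·0.17 = 0.015438 + 0.104346 + 0.017430 + 0.009282 = 0.146496
The passing raccoon-present share is 0.104346 + 0.009282 = 0.113628.
P(passing raccoon | barking) = 0.113628 / 0.146496 ≈ 0.7756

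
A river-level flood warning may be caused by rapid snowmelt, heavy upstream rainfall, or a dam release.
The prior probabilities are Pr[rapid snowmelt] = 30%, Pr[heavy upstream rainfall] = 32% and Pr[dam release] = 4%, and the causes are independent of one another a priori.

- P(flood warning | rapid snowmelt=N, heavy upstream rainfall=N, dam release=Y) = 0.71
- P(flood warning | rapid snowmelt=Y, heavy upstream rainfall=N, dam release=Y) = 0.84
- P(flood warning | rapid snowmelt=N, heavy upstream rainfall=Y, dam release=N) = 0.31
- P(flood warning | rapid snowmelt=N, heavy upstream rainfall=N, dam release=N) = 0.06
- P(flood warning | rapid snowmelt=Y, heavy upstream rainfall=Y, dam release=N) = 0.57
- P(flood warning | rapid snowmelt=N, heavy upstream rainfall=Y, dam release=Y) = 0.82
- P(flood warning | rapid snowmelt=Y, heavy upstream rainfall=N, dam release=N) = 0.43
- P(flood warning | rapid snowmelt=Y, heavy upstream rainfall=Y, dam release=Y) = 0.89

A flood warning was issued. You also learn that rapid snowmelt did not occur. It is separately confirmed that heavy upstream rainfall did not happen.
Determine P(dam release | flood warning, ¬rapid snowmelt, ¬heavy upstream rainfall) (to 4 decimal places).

P(flood warning | ¬rapid snowmelt, ¬heavy upstream rainfall) = 0.06·0.96 + 0.71·0.04 = 0.057600 + 0.028400 = 0.086000
Restricting to configurations with dam release present: 0.71·0.04 = 0.028400.
Hence the posterior is 0.028400/0.086000 ≈ 0.3302.

P(dam release | flood warning, ¬rapid snowmelt, ¬heavy upstream rainfall) ≈ 0.3302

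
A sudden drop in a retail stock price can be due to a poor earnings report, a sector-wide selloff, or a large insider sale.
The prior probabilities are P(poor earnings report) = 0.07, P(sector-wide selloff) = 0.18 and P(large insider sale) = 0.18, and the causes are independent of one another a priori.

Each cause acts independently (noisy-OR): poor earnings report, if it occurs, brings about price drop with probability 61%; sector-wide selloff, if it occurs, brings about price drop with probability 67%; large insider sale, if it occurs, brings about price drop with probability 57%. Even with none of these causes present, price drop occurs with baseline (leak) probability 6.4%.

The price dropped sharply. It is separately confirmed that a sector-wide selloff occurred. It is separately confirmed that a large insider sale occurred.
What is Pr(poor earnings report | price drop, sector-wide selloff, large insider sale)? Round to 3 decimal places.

Under noisy-OR, P(price drop | causes) = 1 − (1−0.064)·∏(1−qᵢ) over the active causes.
Numerator (weight on configurations with poor earnings report): 0.948201*0.07 = 0.066374
The normalizing constant is 0.867182*0.93 + 0.948201*0.07 = 0.872853
Posterior = 0.066374 / 0.872853 ≈ 0.076

Pr(poor earnings report | price drop, sector-wide selloff, large insider sale) ≈ 0.076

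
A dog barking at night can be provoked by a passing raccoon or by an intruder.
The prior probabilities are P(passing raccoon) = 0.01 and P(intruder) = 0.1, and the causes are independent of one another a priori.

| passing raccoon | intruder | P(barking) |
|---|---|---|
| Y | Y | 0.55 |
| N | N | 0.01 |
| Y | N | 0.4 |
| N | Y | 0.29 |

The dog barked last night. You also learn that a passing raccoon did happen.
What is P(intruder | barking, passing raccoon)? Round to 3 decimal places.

P(intruder | barking, passing raccoon) ≈ 0.133

P(barking | passing raccoon) = 0.4×0.9 + 0.55×0.1 = 0.360000 + 0.055000 = 0.415000
Restricting to configurations with intruder present: 0.55×0.1 = 0.055000.
P(intruder | barking, passing raccoon) = 0.055000 / 0.415000 ≈ 0.133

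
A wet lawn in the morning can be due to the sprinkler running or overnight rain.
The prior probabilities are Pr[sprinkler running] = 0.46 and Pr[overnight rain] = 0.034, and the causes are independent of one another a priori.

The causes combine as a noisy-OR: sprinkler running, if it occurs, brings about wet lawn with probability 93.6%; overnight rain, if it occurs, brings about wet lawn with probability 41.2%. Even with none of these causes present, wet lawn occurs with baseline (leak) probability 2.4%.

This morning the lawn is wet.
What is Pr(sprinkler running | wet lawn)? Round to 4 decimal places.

Pr(sprinkler running | wet lawn) ≈ 0.9550

Under noisy-OR, P(wet lawn | causes) = 1 − (1−0.024)·∏(1−qᵢ) over the active causes.
Enumerate the 4 (sprinkler running, overnight rain) configurations and weight by the priors:
  P(wet lawn) = 0.024*0.54*0.966 + 0.426112*0.54*0.034 + 0.937536*0.46*0.966 + 0.963271*0.46*0.034
        = 0.012519 + 0.007823 + 0.416603 + 0.015066 = 0.452011
Configurations with sprinkler running contribute 0.431669, so
  P(sprinkler running | wet lawn) = 0.431669 / 0.452011 ≈ 0.9550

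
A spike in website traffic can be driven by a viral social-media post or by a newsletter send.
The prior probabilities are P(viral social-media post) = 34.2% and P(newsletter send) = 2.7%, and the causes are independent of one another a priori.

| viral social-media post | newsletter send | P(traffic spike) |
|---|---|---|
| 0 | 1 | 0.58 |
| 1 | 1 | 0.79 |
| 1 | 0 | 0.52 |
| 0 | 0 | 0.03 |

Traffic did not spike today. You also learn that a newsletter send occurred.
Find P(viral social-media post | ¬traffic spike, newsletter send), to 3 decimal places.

P(viral social-media post | ¬traffic spike, newsletter send) ≈ 0.206

P(¬traffic spike | newsletter send) = 0.42*0.658 + 0.21*0.342 = 0.276360 + 0.071820 = 0.348180
Restricting to configurations with viral social-media post present: 0.21*0.342 = 0.071820.
P(viral social-media post | ¬traffic spike, newsletter send) = 0.071820 / 0.348180 ≈ 0.206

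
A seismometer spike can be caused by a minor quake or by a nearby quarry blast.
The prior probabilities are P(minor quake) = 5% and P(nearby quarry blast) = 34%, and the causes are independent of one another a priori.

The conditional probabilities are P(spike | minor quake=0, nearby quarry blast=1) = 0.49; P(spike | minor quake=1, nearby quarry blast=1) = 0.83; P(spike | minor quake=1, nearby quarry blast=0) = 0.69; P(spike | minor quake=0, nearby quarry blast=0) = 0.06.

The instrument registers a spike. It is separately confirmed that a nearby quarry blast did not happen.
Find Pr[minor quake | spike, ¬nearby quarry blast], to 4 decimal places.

For the numerator, keep only minor quake=true terms: 0.69*0.05 = 0.034500
The normalizing constant is 0.06*0.95 + 0.69*0.05 = 0.091500
Posterior = 0.034500 / 0.091500 ≈ 0.3770

Pr[minor quake | spike, ¬nearby quarry blast] ≈ 0.3770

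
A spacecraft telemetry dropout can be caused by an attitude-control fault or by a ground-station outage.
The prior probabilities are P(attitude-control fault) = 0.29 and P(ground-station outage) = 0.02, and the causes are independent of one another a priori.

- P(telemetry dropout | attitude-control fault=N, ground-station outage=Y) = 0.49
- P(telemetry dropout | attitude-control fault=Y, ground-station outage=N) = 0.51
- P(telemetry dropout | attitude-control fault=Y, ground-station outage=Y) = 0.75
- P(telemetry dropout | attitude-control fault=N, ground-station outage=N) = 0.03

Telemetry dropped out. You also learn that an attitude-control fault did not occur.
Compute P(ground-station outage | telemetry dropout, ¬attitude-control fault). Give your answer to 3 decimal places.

P(ground-station outage | telemetry dropout, ¬attitude-control fault) ≈ 0.250

Enumerate both values of ground-station outage and weight by the priors:
  P(telemetry dropout | ¬attitude-control fault) = 0.03·0.98 + 0.49·0.02
        = 0.029400 + 0.009800 = 0.039200
Keeping only the ground-station outage-present terms gives 0.009800, so
  P(ground-station outage | telemetry dropout, ¬attitude-control fault) = 0.009800 / 0.039200 ≈ 0.250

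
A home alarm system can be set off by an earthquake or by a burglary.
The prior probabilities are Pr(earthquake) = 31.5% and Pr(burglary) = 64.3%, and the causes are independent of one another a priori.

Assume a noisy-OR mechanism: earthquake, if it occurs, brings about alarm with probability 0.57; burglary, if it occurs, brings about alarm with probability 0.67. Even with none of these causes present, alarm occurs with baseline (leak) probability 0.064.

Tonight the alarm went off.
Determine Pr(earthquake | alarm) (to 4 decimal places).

Under noisy-OR, P(alarm | causes) = 1 − (1−0.064)·∏(1−qᵢ) over the active causes.
P(alarm) = 0.064·0.685·0.357 + 0.69112·0.685·0.643 + 0.59752·0.315·0.357 + 0.867182·0.315·0.643 = 0.015651 + 0.304407 + 0.067194 + 0.175643 = 0.562895
The earthquake-present share is 0.067194 + 0.175643 = 0.242837.
So P(earthquake | alarm) = 0.242837/0.562895 ≈ 0.4314.

Pr(earthquake | alarm) ≈ 0.4314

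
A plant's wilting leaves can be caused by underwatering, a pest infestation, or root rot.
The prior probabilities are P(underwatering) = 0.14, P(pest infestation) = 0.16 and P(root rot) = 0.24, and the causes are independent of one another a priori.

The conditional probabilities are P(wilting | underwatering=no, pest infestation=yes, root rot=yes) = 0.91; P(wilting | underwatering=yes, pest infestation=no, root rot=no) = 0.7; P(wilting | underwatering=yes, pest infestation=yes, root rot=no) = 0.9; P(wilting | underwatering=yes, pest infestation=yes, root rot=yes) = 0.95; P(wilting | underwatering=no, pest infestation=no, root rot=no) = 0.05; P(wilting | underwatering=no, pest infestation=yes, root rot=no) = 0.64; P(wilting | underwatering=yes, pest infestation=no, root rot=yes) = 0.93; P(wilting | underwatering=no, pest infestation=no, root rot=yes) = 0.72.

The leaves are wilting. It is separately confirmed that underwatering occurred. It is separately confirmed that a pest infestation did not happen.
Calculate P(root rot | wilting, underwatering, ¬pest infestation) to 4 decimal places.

P(root rot | wilting, underwatering, ¬pest infestation) ≈ 0.2956

Numerator (weight on configurations with root rot): 0.93×0.24 = 0.223200
The normalizing constant is 0.7×0.76 + 0.93×0.24 = 0.755200
Posterior = 0.223200 / 0.755200 ≈ 0.2956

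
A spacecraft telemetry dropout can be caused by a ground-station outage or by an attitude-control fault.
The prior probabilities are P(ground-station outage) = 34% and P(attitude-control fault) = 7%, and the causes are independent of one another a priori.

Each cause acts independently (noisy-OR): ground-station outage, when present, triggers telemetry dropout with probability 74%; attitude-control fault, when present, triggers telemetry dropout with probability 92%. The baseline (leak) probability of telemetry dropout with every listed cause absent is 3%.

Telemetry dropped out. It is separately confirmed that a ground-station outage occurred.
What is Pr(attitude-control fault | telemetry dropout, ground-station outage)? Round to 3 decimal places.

Pr(attitude-control fault | telemetry dropout, ground-station outage) ≈ 0.090

Under noisy-OR, P(telemetry dropout | causes) = 1 − (1−0.03)·∏(1−qᵢ) over the active causes.
Weight on attitude-control fault=true, given the evidence: 0.979824·0.07 = 0.068588
The normalizing constant is 0.7478·0.93 + 0.979824·0.07 = 0.764042
Posterior = 0.068588 / 0.764042 ≈ 0.090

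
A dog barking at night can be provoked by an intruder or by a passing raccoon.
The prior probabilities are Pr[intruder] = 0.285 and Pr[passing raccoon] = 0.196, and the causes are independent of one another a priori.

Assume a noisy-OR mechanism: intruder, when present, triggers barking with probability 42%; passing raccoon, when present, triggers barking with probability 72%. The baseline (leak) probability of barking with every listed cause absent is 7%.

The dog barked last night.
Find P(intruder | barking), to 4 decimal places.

Under noisy-OR, P(barking | causes) = 1 − (1−0.07)·∏(1−qᵢ) over the active causes.
By total probability over the 4 (intruder, passing raccoon) configurations:
  P(barking) = 0.07·0.715·0.804 + 0.7396·0.715·0.196 + 0.4606·0.285·0.804 + 0.848968·0.285·0.196
        = 0.040240 + 0.103648 + 0.105542 + 0.047423 = 0.296853
Keeping only the intruder-present terms gives 0.152965, so
  P(intruder | barking) = 0.152965 / 0.296853 ≈ 0.5153

P(intruder | barking) ≈ 0.5153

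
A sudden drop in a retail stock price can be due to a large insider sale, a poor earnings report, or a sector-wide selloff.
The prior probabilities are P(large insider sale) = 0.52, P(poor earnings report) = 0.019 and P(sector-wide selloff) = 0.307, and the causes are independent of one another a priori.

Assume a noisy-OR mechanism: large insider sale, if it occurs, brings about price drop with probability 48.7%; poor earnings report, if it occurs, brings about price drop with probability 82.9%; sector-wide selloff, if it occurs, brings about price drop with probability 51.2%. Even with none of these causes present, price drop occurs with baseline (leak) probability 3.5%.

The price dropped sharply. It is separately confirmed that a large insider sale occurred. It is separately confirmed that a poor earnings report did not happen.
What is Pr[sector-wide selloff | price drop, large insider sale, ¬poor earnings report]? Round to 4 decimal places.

Under noisy-OR, P(price drop | causes) = 1 − (1−0.035)·∏(1−qᵢ) over the active causes.
For the numerator, keep only sector-wide selloff=true terms: 0.758418*0.307 = 0.232834
Normalizer over all consistent configurations: 0.504955*0.693 + 0.758418*0.307 = 0.582768
Posterior = 0.232834 / 0.582768 ≈ 0.3995

Pr[sector-wide selloff | price drop, large insider sale, ¬poor earnings report] ≈ 0.3995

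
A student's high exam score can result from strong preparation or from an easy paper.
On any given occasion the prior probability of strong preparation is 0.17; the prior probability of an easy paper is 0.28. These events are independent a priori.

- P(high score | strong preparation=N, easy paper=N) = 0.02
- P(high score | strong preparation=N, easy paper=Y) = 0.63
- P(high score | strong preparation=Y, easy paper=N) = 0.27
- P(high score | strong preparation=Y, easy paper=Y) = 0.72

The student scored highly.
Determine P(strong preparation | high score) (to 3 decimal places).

Numerator (weight on configurations with strong preparation): 0.033048 + 0.034272 = 0.067320
Denominator P(high score): 0.02×0.83×0.72 + 0.63×0.83×0.28 + 0.27×0.17×0.72 + 0.72×0.17×0.28 = 0.225684
P(strong preparation | high score) = 0.067320/0.225684 ≈ 0.298

P(strong preparation | high score) ≈ 0.298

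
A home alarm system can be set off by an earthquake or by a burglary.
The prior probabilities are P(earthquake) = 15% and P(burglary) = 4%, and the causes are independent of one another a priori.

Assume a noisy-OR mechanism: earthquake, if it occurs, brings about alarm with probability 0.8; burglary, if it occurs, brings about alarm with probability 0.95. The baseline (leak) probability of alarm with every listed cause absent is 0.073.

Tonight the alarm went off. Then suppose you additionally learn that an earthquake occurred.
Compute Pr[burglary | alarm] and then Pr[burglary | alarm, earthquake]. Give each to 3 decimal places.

Under noisy-OR, P(alarm | causes) = 1 − (1−0.073)·∏(1−qᵢ) over the active causes.
Sum P(alarm|·) weighted by the priors over the 4 (earthquake, burglary) configurations:
  P(alarm) = 0.073*0.85*0.96 + 0.95365*0.85*0.04 + 0.8146*0.15*0.96 + 0.99073*0.15*0.04
        = 0.059568 + 0.032424 + 0.117302 + 0.005944 = 0.215238
The terms with burglary present sum to 0.038368, so
  P(burglary | alarm) = 0.038368 / 0.215238 ≈ 0.178

With the extra evidence:
By total probability over both values of burglary:
  P(alarm | earthquake) = 0.8146*0.96 + 0.99073*0.04
        = 0.782016 + 0.039629 = 0.821645
Keeping only the burglary-present terms gives 0.039629, so
  P(burglary | alarm, earthquake) = 0.039629 / 0.821645 ≈ 0.048
— earthquake explains away the evidence for burglary.

Pr[burglary | alarm] ≈ 0.178; Pr[burglary | alarm, earthquake] ≈ 0.048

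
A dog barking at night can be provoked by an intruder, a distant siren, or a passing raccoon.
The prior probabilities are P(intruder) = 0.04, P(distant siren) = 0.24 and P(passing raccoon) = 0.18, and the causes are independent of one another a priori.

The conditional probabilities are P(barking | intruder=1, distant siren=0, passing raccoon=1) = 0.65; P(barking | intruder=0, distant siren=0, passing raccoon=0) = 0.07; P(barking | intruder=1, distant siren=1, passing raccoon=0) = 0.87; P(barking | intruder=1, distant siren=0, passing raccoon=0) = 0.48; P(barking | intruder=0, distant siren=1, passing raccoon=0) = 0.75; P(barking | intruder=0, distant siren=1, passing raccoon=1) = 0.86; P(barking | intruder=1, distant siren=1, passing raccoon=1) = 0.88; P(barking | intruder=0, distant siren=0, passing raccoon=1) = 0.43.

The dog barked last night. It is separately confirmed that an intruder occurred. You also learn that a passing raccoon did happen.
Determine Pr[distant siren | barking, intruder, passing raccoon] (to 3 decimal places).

Pr[distant siren | barking, intruder, passing raccoon] ≈ 0.299

Sum P(barking|·) weighted by the priors over both values of distant siren:
  P(barking | intruder, passing raccoon) = 0.65·0.76 + 0.88·0.24
        = 0.494000 + 0.211200 = 0.705200
The terms with distant siren present sum to 0.211200, so
  P(distant siren | barking, intruder, passing raccoon) = 0.211200 / 0.705200 ≈ 0.299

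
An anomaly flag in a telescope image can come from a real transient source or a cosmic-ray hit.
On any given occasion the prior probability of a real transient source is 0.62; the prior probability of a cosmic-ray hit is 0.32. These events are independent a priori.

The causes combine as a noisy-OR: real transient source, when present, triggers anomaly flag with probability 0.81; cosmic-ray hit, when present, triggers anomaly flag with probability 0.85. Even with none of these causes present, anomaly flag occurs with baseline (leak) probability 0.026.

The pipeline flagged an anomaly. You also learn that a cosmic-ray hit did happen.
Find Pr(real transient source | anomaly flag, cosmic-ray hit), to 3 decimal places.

Pr(real transient source | anomaly flag, cosmic-ray hit) ≈ 0.650

Under noisy-OR, P(anomaly flag | causes) = 1 − (1−0.026)·∏(1−qᵢ) over the active causes.
Numerator (weight on configurations with real transient source): 0.972241×0.62 = 0.602789
The normalizing constant is 0.8539×0.38 + 0.972241×0.62 = 0.927271
Posterior = 0.602789 / 0.927271 ≈ 0.650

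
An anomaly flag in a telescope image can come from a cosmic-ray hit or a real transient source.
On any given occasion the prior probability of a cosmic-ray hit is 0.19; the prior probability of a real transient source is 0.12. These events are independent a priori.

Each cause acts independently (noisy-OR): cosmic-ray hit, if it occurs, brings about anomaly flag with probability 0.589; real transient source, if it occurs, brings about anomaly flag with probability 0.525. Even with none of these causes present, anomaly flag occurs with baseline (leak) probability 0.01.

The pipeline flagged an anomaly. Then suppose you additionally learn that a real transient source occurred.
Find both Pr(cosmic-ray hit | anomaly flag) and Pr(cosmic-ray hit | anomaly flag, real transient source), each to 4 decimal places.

Under noisy-OR, P(anomaly flag | causes) = 1 − (1−0.01)·∏(1−qᵢ) over the active causes.
For the numerator, keep only cosmic-ray hit=true terms: 0.099168 + 0.018393 = 0.117561
Normalizer over all consistent configurations: 0.01×0.81×0.88 + 0.52975×0.81×0.12 + 0.59311×0.19×0.88 + 0.806727×0.19×0.12 = 0.176181
Posterior = 0.117561 / 0.176181 ≈ 0.6673

With the extra evidence:
For the numerator, keep only cosmic-ray hit=true terms: 0.806727×0.19 = 0.153278
Normalizer over all consistent configurations: 0.52975×0.81 + 0.806727×0.19 = 0.582376
Posterior = 0.153278 / 0.582376 ≈ 0.2632
The drop from 0.6673 to 0.2632 is the explaining-away (discounting) effect.

Pr(cosmic-ray hit | anomaly flag) ≈ 0.6673; Pr(cosmic-ray hit | anomaly flag, real transient source) ≈ 0.2632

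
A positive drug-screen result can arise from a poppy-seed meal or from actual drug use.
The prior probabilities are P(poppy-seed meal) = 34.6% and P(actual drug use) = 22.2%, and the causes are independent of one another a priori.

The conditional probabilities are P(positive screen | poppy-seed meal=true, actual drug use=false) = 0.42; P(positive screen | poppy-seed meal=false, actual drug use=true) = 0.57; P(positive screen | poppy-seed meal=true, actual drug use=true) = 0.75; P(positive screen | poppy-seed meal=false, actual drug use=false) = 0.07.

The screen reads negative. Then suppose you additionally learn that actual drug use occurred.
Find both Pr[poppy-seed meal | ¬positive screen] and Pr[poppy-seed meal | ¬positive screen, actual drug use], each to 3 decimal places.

Pr[poppy-seed meal | ¬positive screen] ≈ 0.247; Pr[poppy-seed meal | ¬positive screen, actual drug use] ≈ 0.235

P(¬positive screen) = 0.93×0.654×0.778 + 0.43×0.654×0.222 + 0.58×0.346×0.778 + 0.25×0.346×0.222 = 0.473195 + 0.062431 + 0.156129 + 0.019203 = 0.710958
Restricting to configurations with poppy-seed meal present: 0.156129 + 0.019203 = 0.175332.
Hence the posterior is 0.175332/0.710958 ≈ 0.247.

With the extra evidence:
Weight on poppy-seed meal=true, given the evidence: 0.25*0.346 = 0.086500
The normalizing constant is 0.43*0.654 + 0.25*0.346 = 0.367720
P(poppy-seed meal | ¬positive screen, actual drug use) = 0.086500/0.367720 ≈ 0.235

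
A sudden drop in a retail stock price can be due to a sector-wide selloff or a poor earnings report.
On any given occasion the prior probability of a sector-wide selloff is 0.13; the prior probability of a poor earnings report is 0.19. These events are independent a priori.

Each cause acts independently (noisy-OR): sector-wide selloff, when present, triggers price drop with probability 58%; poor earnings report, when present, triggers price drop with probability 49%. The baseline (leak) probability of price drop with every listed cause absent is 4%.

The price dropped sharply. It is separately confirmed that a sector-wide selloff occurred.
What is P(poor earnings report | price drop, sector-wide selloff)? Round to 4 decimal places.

P(poor earnings report | price drop, sector-wide selloff) ≈ 0.2379

Under noisy-OR, P(price drop | causes) = 1 − (1−0.04)·∏(1−qᵢ) over the active causes.
Enumerate both values of poor earnings report and weight by the priors:
  P(price drop | sector-wide selloff) = 0.5968×0.81 + 0.794368×0.19
        = 0.483408 + 0.150930 = 0.634338
Keeping only the poor earnings report-present terms gives 0.150930, so
  P(poor earnings report | price drop, sector-wide selloff) = 0.150930 / 0.634338 ≈ 0.2379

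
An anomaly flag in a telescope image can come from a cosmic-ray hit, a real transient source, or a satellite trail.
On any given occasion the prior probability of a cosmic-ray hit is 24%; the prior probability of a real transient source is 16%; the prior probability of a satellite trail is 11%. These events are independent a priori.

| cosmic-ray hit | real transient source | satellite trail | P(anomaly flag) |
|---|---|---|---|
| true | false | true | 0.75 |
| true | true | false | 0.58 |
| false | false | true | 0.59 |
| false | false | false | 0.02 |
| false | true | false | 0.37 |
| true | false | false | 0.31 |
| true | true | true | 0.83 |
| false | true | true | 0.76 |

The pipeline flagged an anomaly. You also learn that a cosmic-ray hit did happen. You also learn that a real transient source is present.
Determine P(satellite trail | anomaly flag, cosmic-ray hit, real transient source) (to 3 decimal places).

P(satellite trail | anomaly flag, cosmic-ray hit, real transient source) ≈ 0.150

P(anomaly flag | cosmic-ray hit, real transient source) = 0.58*0.89 + 0.83*0.11 = 0.516200 + 0.091300 = 0.607500
Of this, 0.091300 comes from 0.83*0.11 (the satellite trail=true cases).
So P(satellite trail | anomaly flag, cosmic-ray hit, real transient source) = 0.091300/0.607500 ≈ 0.150.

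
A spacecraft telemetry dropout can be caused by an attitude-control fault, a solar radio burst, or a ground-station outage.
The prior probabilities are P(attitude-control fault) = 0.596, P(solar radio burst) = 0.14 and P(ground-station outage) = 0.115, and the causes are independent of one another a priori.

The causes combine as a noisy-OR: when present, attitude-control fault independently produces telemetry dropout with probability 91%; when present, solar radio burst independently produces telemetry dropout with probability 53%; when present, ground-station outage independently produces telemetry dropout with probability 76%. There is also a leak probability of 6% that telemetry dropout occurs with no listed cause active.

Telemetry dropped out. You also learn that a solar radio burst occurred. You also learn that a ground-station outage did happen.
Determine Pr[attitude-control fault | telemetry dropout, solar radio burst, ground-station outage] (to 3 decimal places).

Under noisy-OR, P(telemetry dropout | causes) = 1 − (1−0.06)·∏(1−qᵢ) over the active causes.
P(telemetry dropout | solar radio burst, ground-station outage) = 0.893968*0.404 + 0.990457*0.596 = 0.361163 + 0.590312 = 0.951475
The attitude-control fault-present share is 0.990457*0.596 = 0.590312.
P(attitude-control fault | telemetry dropout, solar radio burst, ground-station outage) = 0.590312 / 0.951475 ≈ 0.620

Pr[attitude-control fault | telemetry dropout, solar radio burst, ground-station outage] ≈ 0.620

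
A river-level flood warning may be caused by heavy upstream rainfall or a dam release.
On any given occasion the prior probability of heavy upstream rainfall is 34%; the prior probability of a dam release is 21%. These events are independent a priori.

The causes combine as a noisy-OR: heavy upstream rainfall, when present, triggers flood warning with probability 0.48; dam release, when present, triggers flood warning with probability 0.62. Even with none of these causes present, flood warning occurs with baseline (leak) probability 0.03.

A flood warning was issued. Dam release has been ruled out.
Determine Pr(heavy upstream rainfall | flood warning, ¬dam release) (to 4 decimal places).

Under noisy-OR, P(flood warning | causes) = 1 − (1−0.03)·∏(1−qᵢ) over the active causes.
By total probability over both values of heavy upstream rainfall:
  P(flood warning | ¬dam release) = 0.03×0.66 + 0.4956×0.34
        = 0.019800 + 0.168504 = 0.188304
The terms with heavy upstream rainfall present sum to 0.168504, so
  P(heavy upstream rainfall | flood warning, ¬dam release) = 0.168504 / 0.188304 ≈ 0.8949

Pr(heavy upstream rainfall | flood warning, ¬dam release) ≈ 0.8949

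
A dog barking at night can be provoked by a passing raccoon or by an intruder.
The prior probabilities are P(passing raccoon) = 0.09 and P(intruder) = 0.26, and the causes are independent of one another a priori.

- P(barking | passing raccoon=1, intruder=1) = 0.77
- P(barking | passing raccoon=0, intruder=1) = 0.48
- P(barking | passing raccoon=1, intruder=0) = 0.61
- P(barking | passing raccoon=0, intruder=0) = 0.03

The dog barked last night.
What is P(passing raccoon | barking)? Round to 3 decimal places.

P(passing raccoon | barking) ≈ 0.305

By total probability over the 4 (passing raccoon, intruder) configurations:
  P(barking) = 0.03×0.91×0.74 + 0.48×0.91×0.26 + 0.61×0.09×0.74 + 0.77×0.09×0.26
        = 0.020202 + 0.113568 + 0.040626 + 0.018018 = 0.192414
Configurations with passing raccoon contribute 0.058644, so
  P(passing raccoon | barking) = 0.058644 / 0.192414 ≈ 0.305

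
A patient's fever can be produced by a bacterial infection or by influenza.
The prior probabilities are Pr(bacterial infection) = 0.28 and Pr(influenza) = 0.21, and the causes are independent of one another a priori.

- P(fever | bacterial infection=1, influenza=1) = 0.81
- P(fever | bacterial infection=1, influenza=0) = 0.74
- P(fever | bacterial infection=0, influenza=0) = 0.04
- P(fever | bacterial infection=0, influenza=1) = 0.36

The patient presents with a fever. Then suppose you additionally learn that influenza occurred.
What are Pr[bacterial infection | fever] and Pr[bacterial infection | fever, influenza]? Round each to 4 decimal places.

Pr[bacterial infection | fever] ≈ 0.7325; Pr[bacterial infection | fever, influenza] ≈ 0.4667

Numerator (weight on configurations with bacterial infection): 0.163688 + 0.047628 = 0.211316
Denominator P(fever): 0.04*0.72*0.79 + 0.36*0.72*0.21 + 0.74*0.28*0.79 + 0.81*0.28*0.21 = 0.288500
Posterior = 0.211316 / 0.288500 ≈ 0.7325

With the extra evidence:
Numerator (weight on configurations with bacterial infection): 0.81*0.28 = 0.226800
Normalizer over all consistent configurations: 0.36*0.72 + 0.81*0.28 = 0.486000
Posterior = 0.226800 / 0.486000 ≈ 0.4667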